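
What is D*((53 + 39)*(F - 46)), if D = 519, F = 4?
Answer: -2005416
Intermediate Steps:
D*((53 + 39)*(F - 46)) = 519*((53 + 39)*(4 - 46)) = 519*(92*(-42)) = 519*(-3864) = -2005416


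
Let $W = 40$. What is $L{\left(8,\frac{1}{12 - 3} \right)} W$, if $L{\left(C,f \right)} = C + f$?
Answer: $\frac{2920}{9} \approx 324.44$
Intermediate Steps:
$L{\left(8,\frac{1}{12 - 3} \right)} W = \left(8 + \frac{1}{12 - 3}\right) 40 = \left(8 + \frac{1}{9}\right) 40 = \frac{73}{9} \cdot 40 = \frac{2920}{9}$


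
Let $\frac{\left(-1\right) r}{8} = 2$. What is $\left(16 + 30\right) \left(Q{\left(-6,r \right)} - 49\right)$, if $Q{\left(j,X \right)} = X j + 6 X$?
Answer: $-2254$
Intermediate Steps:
$r = -16$ ($r = \left(-8\right) 2 = -16$)
$Q{\left(j,X \right)} = 6 X + X j$
$\left(16 + 30\right) \left(Q{\left(-6,r \right)} - 49\right) = \left(16 + 30\right) \left(- 16 \left(6 - 6\right) - 49\right) = 46 \left(\left(-16\right) 0 - 49\right) = 46 \left(0 - 49\right) = 46 \left(-49\right) = -2254$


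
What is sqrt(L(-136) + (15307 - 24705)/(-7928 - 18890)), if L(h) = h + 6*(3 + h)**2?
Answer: sqrt(19058639192329)/13409 ≈ 325.57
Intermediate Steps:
sqrt(L(-136) + (15307 - 24705)/(-7928 - 18890)) = sqrt((-136 + 6*(3 - 136)**2) + (15307 - 24705)/(-7928 - 18890)) = sqrt((-136 + 6*(-133)**2) - 9398/(-26818)) = sqrt((-136 + 6*17689) - 9398*(-1/26818)) = sqrt((-136 + 106134) + 4699/13409) = sqrt(105998 + 4699/13409) = sqrt(1421331881/13409) = sqrt(19058639192329)/13409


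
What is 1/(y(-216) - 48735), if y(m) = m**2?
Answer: -1/2079 ≈ -0.00048100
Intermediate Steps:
1/(y(-216) - 48735) = 1/((-216)**2 - 48735) = 1/(46656 - 48735) = 1/(-2079) = -1/2079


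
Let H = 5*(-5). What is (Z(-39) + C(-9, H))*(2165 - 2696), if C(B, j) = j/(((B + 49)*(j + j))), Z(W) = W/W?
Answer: -43011/80 ≈ -537.64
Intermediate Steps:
H = -25
Z(W) = 1
C(B, j) = 1/(2*(49 + B)) (C(B, j) = j/(((49 + B)*(2*j))) = j/((2*j*(49 + B))) = j*(1/(2*j*(49 + B))) = 1/(2*(49 + B)))
(Z(-39) + C(-9, H))*(2165 - 2696) = (1 + 1/(2*(49 - 9)))*(2165 - 2696) = (1 + (½)/40)*(-531) = (1 + (½)*(1/40))*(-531) = (1 + 1/80)*(-531) = (81/80)*(-531) = -43011/80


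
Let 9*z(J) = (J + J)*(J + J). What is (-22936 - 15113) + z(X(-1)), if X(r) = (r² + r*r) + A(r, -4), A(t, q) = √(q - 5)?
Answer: -342461/9 + 16*I/3 ≈ -38051.0 + 5.3333*I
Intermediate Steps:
A(t, q) = √(-5 + q)
X(r) = 2*r² + 3*I (X(r) = (r² + r*r) + √(-5 - 4) = (r² + r²) + √(-9) = 2*r² + 3*I)
z(J) = 4*J²/9 (z(J) = ((J + J)*(J + J))/9 = ((2*J)*(2*J))/9 = (4*J²)/9 = 4*J²/9)
(-22936 - 15113) + z(X(-1)) = (-22936 - 15113) + 4*(2*(-1)² + 3*I)²/9 = -38049 + 4*(2*1 + 3*I)²/9 = -38049 + 4*(2 + 3*I)²/9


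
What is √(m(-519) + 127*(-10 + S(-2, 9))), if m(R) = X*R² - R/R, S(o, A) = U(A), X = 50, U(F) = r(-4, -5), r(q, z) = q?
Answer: √13466271 ≈ 3669.6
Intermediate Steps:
U(F) = -4
S(o, A) = -4
m(R) = -1 + 50*R² (m(R) = 50*R² - R/R = 50*R² - 1*1 = 50*R² - 1 = -1 + 50*R²)
√(m(-519) + 127*(-10 + S(-2, 9))) = √((-1 + 50*(-519)²) + 127*(-10 - 4)) = √((-1 + 50*269361) + 127*(-14)) = √((-1 + 13468050) - 1778) = √(13468049 - 1778) = √13466271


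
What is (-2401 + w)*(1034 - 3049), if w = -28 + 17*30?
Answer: 3866785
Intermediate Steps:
w = 482 (w = -28 + 510 = 482)
(-2401 + w)*(1034 - 3049) = (-2401 + 482)*(1034 - 3049) = -1919*(-2015) = 3866785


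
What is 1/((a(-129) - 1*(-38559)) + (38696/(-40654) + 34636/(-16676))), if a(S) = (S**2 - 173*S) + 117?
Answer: 84743263/6578701806437 ≈ 1.2881e-5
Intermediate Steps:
a(S) = 117 + S**2 - 173*S
1/((a(-129) - 1*(-38559)) + (38696/(-40654) + 34636/(-16676))) = 1/(((117 + (-129)**2 - 173*(-129)) - 1*(-38559)) + (38696/(-40654) + 34636/(-16676))) = 1/(((117 + 16641 + 22317) + 38559) + (38696*(-1/40654) + 34636*(-1/16676))) = 1/((39075 + 38559) + (-19348/20327 - 8659/4169)) = 1/(77634 - 256673305/84743263) = 1/(6578701806437/84743263) = 84743263/6578701806437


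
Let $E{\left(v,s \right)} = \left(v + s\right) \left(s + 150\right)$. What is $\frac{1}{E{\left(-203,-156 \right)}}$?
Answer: $\frac{1}{2154} \approx 0.00046425$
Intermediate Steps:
$E{\left(v,s \right)} = \left(150 + s\right) \left(s + v\right)$ ($E{\left(v,s \right)} = \left(s + v\right) \left(150 + s\right) = \left(150 + s\right) \left(s + v\right)$)
$\frac{1}{E{\left(-203,-156 \right)}} = \frac{1}{\left(-156\right)^{2} + 150 \left(-156\right) + 150 \left(-203\right) - -31668} = \frac{1}{24336 - 23400 - 30450 + 31668} = \frac{1}{2154}$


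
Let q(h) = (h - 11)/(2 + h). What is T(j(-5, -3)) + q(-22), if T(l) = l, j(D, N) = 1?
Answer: 53/20 ≈ 2.6500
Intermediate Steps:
q(h) = (-11 + h)/(2 + h)
T(j(-5, -3)) + q(-22) = 1 + (-11 - 22)/(2 - 22) = 1 - 33/(-20) = 1 - 1/20*(-33) = 1 + 33/20 = 53/20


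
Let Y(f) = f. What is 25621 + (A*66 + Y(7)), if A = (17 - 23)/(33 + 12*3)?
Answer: 589312/23 ≈ 25622.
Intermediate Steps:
A = -2/23 (A = -6/(33 + 36) = -6/69 = -6*1/69 = -2/23 ≈ -0.086957)
25621 + (A*66 + Y(7)) = 25621 + (-2/23*66 + 7) = 25621 + (-132/23 + 7) = 25621 + 29/23 = 589312/23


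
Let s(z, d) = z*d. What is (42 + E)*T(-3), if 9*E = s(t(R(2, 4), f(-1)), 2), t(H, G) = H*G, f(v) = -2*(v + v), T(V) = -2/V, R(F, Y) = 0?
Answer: 28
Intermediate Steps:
f(v) = -4*v
t(H, G) = G*H
s(z, d) = d*z
E = 0 (E = (2*(-4*(-1)*0))/9 = (2*(4*0))/9 = (2*0)/9 = (⅑)*0 = 0)
(42 + E)*T(-3) = (42 + 0)*(-2/(-3)) = 42*(-2*(-⅓)) = 42*(⅔) = 28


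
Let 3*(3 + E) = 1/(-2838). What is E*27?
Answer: -76629/946 ≈ -81.003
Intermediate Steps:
E = -25543/8514 (E = -3 + (⅓)/(-2838) = -3 + (⅓)*(-1/2838) = -3 - 1/8514 = -25543/8514 ≈ -3.0001)
E*27 = -25543/8514*27 = -76629/946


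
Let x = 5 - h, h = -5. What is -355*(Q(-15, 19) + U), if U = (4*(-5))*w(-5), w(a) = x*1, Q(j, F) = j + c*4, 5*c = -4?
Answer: 77461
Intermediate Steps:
c = -⅘ (c = (⅕)*(-4) = -⅘ ≈ -0.80000)
Q(j, F) = -16/5 + j (Q(j, F) = j - ⅘*4 = j - 16/5 = -16/5 + j)
x = 10 (x = 5 - 1*(-5) = 5 + 5 = 10)
w(a) = 10 (w(a) = 10*1 = 10)
U = -200 (U = (4*(-5))*10 = -20*10 = -200)
-355*(Q(-15, 19) + U) = -355*((-16/5 - 15) - 200) = -355*(-91/5 - 200) = -355*(-1091/5) = 77461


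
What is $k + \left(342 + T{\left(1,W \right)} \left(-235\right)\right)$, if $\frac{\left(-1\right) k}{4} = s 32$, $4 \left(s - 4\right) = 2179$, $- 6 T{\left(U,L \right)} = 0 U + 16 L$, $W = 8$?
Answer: $- \frac{194654}{3} \approx -64885.0$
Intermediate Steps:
$T{\left(U,L \right)} = - \frac{8 L}{3}$ ($T{\left(U,L \right)} = - \frac{0 U + 16 L}{6} = - \frac{0 + 16 L}{6} = - \frac{16 L}{6} = - \frac{8 L}{3}$)
$s = \frac{2195}{4}$ ($s = 4 + \frac{1}{4} \cdot 2179 = 4 + \frac{2179}{4} = \frac{2195}{4} \approx 548.75$)
$k = -70240$ ($k = - 4 \cdot \frac{2195}{4} \cdot 32 = \left(-4\right) 17560 = -70240$)
$k + \left(342 + T{\left(1,W \right)} \left(-235\right)\right) = -70240 + \left(342 + \left(- \frac{8}{3}\right) 8 \left(-235\right)\right) = -70240 + \left(342 - - \frac{15040}{3}\right) = -70240 + \left(342 + \frac{15040}{3}\right) = -70240 + \frac{16066}{3} = - \frac{194654}{3}$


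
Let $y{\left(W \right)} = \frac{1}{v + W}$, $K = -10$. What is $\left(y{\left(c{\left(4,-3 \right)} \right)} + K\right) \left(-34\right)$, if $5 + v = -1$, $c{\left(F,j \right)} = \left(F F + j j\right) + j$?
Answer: $\frac{2703}{8} \approx 337.88$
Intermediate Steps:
$c{\left(F,j \right)} = j + F^{2} + j^{2}$ ($c{\left(F,j \right)} = \left(F^{2} + j^{2}\right) + j = j + F^{2} + j^{2}$)
$v = -6$ ($v = -5 - 1 = -6$)
$y{\left(W \right)} = \frac{1}{-6 + W}$
$\left(y{\left(c{\left(4,-3 \right)} \right)} + K\right) \left(-34\right) = \left(\frac{1}{-6 + \left(-3 + 4^{2} + \left(-3\right)^{2}\right)} - 10\right) \left(-34\right) = \left(\frac{1}{-6 + \left(-3 + 16 + 9\right)} - 10\right) \left(-34\right) = \left(\frac{1}{-6 + 22} - 10\right) \left(-34\right) = \left(\frac{1}{16} - 10\right) \left(-34\right) = \left(- \frac{159}{16}\right) \left(-34\right) = \frac{2703}{8}$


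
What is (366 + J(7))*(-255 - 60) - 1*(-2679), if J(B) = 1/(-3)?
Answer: -112506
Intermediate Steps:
J(B) = -1/3
(366 + J(7))*(-255 - 60) - 1*(-2679) = (366 - 1/3)*(-255 - 60) - 1*(-2679) = (1097/3)*(-315) + 2679 = -115185 + 2679 = -112506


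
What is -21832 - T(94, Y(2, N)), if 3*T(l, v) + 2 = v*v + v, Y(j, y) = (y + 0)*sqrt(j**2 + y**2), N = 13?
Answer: -31577 - 13*sqrt(173)/3 ≈ -31634.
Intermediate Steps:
Y(j, y) = y*sqrt(j**2 + y**2)
T(l, v) = -2/3 + v/3 + v**2/3 (T(l, v) = -2/3 + (v*v + v)/3 = -2/3 + (v**2 + v)/3 = -2/3 + (v + v**2)/3 = -2/3 + (v/3 + v**2/3) = -2/3 + v/3 + v**2/3)
-21832 - T(94, Y(2, N)) = -21832 - (-2/3 + (13*sqrt(2**2 + 13**2))/3 + (13*sqrt(2**2 + 13**2))**2/3) = -21832 - (-2/3 + (13*sqrt(4 + 169))/3 + (13*sqrt(4 + 169))**2/3) = -21832 - (-2/3 + (13*sqrt(173))/3 + (13*sqrt(173))**2/3) = -21832 - (-2/3 + 13*sqrt(173)/3 + (1/3)*29237) = -21832 - (-2/3 + 13*sqrt(173)/3 + 29237/3) = -21832 - (9745 + 13*sqrt(173)/3) = -21832 + (-9745 - 13*sqrt(173)/3) = -31577 - 13*sqrt(173)/3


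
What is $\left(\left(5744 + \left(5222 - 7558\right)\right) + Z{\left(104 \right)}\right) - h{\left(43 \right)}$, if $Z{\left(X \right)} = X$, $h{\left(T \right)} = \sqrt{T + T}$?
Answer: $3512 - \sqrt{86} \approx 3502.7$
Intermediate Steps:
$h{\left(T \right)} = \sqrt{2} \sqrt{T}$ ($h{\left(T \right)} = \sqrt{2 T} = \sqrt{2} \sqrt{T}$)
$\left(\left(5744 + \left(5222 - 7558\right)\right) + Z{\left(104 \right)}\right) - h{\left(43 \right)} = \left(\left(5744 + \left(5222 - 7558\right)\right) + 104\right) - \sqrt{2} \sqrt{43} = \left(\left(5744 + \left(5222 - 7558\right)\right) + 104\right) - \sqrt{86} = \left(\left(5744 - 2336\right) + 104\right) - \sqrt{86} = \left(3408 + 104\right) - \sqrt{86} = 3512 - \sqrt{86}$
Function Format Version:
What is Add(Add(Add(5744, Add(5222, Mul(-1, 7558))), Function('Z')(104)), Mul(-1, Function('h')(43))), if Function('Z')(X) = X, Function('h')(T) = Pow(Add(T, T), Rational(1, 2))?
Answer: Add(3512, Mul(-1, Pow(86, Rational(1, 2)))) ≈ 3502.7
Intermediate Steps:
Function('h')(T) = Mul(Pow(2, Rational(1, 2)), Pow(T, Rational(1, 2))) (Function('h')(T) = Pow(Mul(2, T), Rational(1, 2)) = Mul(Pow(2, Rational(1, 2)), Pow(T, Rational(1, 2))))
Add(Add(Add(5744, Add(5222, Mul(-1, 7558))), Function('Z')(104)), Mul(-1, Function('h')(43))) = Add(Add(Add(5744, Add(5222, Mul(-1, 7558))), 104), Mul(-1, Mul(Pow(2, Rational(1, 2)), Pow(43, Rational(1, 2))))) = Add(Add(Add(5744, Add(5222, -7558)), 104), Mul(-1, Pow(86, Rational(1, 2)))) = Add(Add(Add(5744, -2336), 104), Mul(-1, Pow(86, Rational(1, 2)))) = Add(Add(3408, 104), Mul(-1, Pow(86, Rational(1, 2)))) = Add(3512, Mul(-1, Pow(86, Rational(1, 2))))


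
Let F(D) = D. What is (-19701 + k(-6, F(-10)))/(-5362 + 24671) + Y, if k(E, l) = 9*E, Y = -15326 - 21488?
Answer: -710861281/19309 ≈ -36815.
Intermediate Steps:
Y = -36814
(-19701 + k(-6, F(-10)))/(-5362 + 24671) + Y = (-19701 + 9*(-6))/(-5362 + 24671) - 36814 = (-19701 - 54)/19309 - 36814 = -19755*1/19309 - 36814 = -19755/19309 - 36814 = -710861281/19309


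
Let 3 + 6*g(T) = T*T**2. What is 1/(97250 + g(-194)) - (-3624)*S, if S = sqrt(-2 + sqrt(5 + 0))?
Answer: -6/6717887 + 3624*sqrt(-2 + sqrt(5)) ≈ 1760.8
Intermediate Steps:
g(T) = -1/2 + T**3/6 (g(T) = -1/2 + (T*T**2)/6 = -1/2 + T**3/6)
S = sqrt(-2 + sqrt(5)) ≈ 0.48587
1/(97250 + g(-194)) - (-3624)*S = 1/(97250 + (-1/2 + (1/6)*(-194)**3)) - (-3624)*sqrt(-2 + sqrt(5)) = 1/(97250 + (-1/2 + (1/6)*(-7301384))) + 3624*sqrt(-2 + sqrt(5)) = 1/(97250 + (-1/2 - 3650692/3)) + 3624*sqrt(-2 + sqrt(5)) = 1/(97250 - 7301387/6) + 3624*sqrt(-2 + sqrt(5)) = 1/(-6717887/6) + 3624*sqrt(-2 + sqrt(5)) = -6/6717887 + 3624*sqrt(-2 + sqrt(5))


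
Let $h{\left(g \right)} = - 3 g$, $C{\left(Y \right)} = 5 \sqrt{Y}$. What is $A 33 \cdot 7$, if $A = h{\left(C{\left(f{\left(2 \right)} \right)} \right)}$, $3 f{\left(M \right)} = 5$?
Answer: $- 1155 \sqrt{15} \approx -4473.3$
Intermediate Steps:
$f{\left(M \right)} = \frac{5}{3}$ ($f{\left(M \right)} = \frac{1}{3} \cdot 5 = \frac{5}{3}$)
$A = - 5 \sqrt{15}$ ($A = - 3 \cdot 5 \sqrt{\frac{5}{3}} = - 3 \cdot 5 \frac{\sqrt{15}}{3} = - 3 \frac{5 \sqrt{15}}{3} = - 5 \sqrt{15} \approx -19.365$)
$A 33 \cdot 7 = - 5 \sqrt{15} \cdot 33 \cdot 7 = - 165 \sqrt{15} \cdot 7 = - 1155 \sqrt{15}$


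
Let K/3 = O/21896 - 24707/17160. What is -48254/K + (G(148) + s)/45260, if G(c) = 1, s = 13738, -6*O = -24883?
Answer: 68384699012857447/5316003025980 ≈ 12864.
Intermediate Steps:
O = 24883/6 (O = -⅙*(-24883) = 24883/6 ≈ 4147.2)
K = -117454773/31311280 (K = 3*((24883/6)/21896 - 24707/17160) = 3*((24883/6)*(1/21896) - 24707*1/17160) = 3*(24883/131376 - 24707/17160) = 3*(-39151591/31311280) = -117454773/31311280 ≈ -3.7512)
-48254/K + (G(148) + s)/45260 = -48254/(-117454773/31311280) + (1 + 13738)/45260 = -48254*(-31311280/117454773) + 13739*(1/45260) = 1510894505120/117454773 + 13739/45260 = 68384699012857447/5316003025980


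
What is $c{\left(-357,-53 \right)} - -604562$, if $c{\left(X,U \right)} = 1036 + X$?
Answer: $605241$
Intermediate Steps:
$c{\left(-357,-53 \right)} - -604562 = \left(1036 - 357\right) - -604562 = 679 + 604562 = 605241$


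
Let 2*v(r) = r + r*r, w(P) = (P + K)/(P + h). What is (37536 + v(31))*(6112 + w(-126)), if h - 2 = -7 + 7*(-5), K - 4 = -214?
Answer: 19299870848/83 ≈ 2.3253e+8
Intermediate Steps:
K = -210 (K = 4 - 214 = -210)
h = -40 (h = 2 + (-7 + 7*(-5)) = 2 + (-7 - 35) = 2 - 42 = -40)
w(P) = (-210 + P)/(-40 + P) (w(P) = (P - 210)/(P - 40) = (-210 + P)/(-40 + P))
v(r) = r/2 + r²/2 (v(r) = (r + r*r)/2 = (r + r²)/2 = r/2 + r²/2)
(37536 + v(31))*(6112 + w(-126)) = (37536 + (½)*31*(1 + 31))*(6112 + (-210 - 126)/(-40 - 126)) = (37536 + (½)*31*32)*(6112 - 336/(-166)) = (37536 + 496)*(6112 - 1/166*(-336)) = 38032*(6112 + 168/83) = 38032*(507464/83) = 19299870848/83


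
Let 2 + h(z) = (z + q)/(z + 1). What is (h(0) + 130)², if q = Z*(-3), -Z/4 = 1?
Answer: 19600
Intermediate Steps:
Z = -4 (Z = -4*1 = -4)
q = 12 (q = -4*(-3) = 12)
h(z) = -2 + (12 + z)/(1 + z) (h(z) = -2 + (z + 12)/(z + 1) = -2 + (12 + z)/(1 + z))
(h(0) + 130)² = ((10 - 1*0)/(1 + 0) + 130)² = ((10 + 0)/1 + 130)² = (1*10 + 130)² = (10 + 130)² = 140² = 19600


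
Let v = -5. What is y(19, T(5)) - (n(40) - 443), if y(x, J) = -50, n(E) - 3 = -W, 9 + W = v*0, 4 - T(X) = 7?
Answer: 381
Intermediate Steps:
T(X) = -3 (T(X) = 4 - 1*7 = 4 - 7 = -3)
W = -9 (W = -9 - 5*0 = -9 + 0 = -9)
n(E) = 12 (n(E) = 3 - 1*(-9) = 3 + 9 = 12)
y(19, T(5)) - (n(40) - 443) = -50 - (12 - 443) = -50 - 1*(-431) = -50 + 431 = 381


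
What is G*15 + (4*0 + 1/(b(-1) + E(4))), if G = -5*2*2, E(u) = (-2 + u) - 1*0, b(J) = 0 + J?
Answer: -299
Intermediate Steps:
b(J) = J
E(u) = -2 + u (E(u) = (-2 + u) + 0 = -2 + u)
G = -20 (G = -10*2 = -20)
G*15 + (4*0 + 1/(b(-1) + E(4))) = -20*15 + (4*0 + 1/(-1 + (-2 + 4))) = -300 + (0 + 1/(-1 + 2)) = -300 + (0 + 1/1) = -300 + (0 + 1) = -300 + 1 = -299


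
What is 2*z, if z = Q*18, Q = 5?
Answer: 180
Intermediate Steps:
z = 90 (z = 5*18 = 90)
2*z = 2*90 = 180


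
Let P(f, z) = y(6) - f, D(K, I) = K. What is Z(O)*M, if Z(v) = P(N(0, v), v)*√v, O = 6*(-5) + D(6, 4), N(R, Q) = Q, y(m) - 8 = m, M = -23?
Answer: -1748*I*√6 ≈ -4281.7*I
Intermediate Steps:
y(m) = 8 + m
P(f, z) = 14 - f (P(f, z) = (8 + 6) - f = 14 - f)
O = -24 (O = 6*(-5) + 6 = -30 + 6 = -24)
Z(v) = √v*(14 - v) (Z(v) = (14 - v)*√v = √v*(14 - v))
Z(O)*M = (√(-24)*(14 - 1*(-24)))*(-23) = ((2*I*√6)*(14 + 24))*(-23) = ((2*I*√6)*38)*(-23) = (76*I*√6)*(-23) = -1748*I*√6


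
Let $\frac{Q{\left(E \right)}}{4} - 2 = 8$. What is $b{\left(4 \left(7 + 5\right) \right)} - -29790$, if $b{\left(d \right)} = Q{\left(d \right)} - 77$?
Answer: $29753$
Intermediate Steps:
$Q{\left(E \right)} = 40$ ($Q{\left(E \right)} = 8 + 4 \cdot 8 = 8 + 32 = 40$)
$b{\left(d \right)} = -37$ ($b{\left(d \right)} = 40 - 77 = -37$)
$b{\left(4 \left(7 + 5\right) \right)} - -29790 = -37 - -29790 = -37 + 29790 = 29753$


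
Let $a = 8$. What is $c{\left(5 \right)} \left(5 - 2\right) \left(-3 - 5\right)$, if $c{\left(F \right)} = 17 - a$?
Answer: $-216$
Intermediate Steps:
$c{\left(F \right)} = 9$ ($c{\left(F \right)} = 17 - 8 = 9$)
$c{\left(5 \right)} \left(5 - 2\right) \left(-3 - 5\right) = 9 \left(5 - 2\right) \left(-3 - 5\right) = 9 \cdot 3 \left(-8\right) = 9 \left(-24\right) = -216$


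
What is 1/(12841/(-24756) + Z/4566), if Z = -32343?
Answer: -18839316/143219219 ≈ -0.13154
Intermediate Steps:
1/(12841/(-24756) + Z/4566) = 1/(12841/(-24756) - 32343/4566) = 1/(12841*(-1/24756) - 32343*1/4566) = 1/(-12841/24756 - 10781/1522) = 1/(-143219219/18839316) = -18839316/143219219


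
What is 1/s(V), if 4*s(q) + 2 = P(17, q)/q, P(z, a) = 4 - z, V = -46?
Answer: -184/79 ≈ -2.3291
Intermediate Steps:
s(q) = -1/2 - 13/(4*q) (s(q) = -1/2 + ((4 - 1*17)/q)/4 = -1/2 + ((4 - 17)/q)/4 = -1/2 + (-13/q)/4 = -1/2 - 13/(4*q))
1/s(V) = 1/((1/4)*(-13 - 2*(-46))/(-46)) = 1/((1/4)*(-1/46)*(-13 + 92)) = 1/((1/4)*(-1/46)*79) = 1/(-79/184) = -184/79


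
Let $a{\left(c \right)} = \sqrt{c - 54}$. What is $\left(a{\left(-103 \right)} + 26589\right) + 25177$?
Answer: $51766 + i \sqrt{157} \approx 51766.0 + 12.53 i$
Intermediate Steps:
$a{\left(c \right)} = \sqrt{-54 + c}$
$\left(a{\left(-103 \right)} + 26589\right) + 25177 = \left(\sqrt{-54 - 103} + 26589\right) + 25177 = \left(\sqrt{-157} + 26589\right) + 25177 = \left(i \sqrt{157} + 26589\right) + 25177 = \left(26589 + i \sqrt{157}\right) + 25177 = 51766 + i \sqrt{157}$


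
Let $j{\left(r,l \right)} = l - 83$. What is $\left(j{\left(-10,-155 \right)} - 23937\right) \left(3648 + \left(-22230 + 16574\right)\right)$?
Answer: $48543400$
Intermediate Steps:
$j{\left(r,l \right)} = -83 + l$ ($j{\left(r,l \right)} = l - 83 = -83 + l$)
$\left(j{\left(-10,-155 \right)} - 23937\right) \left(3648 + \left(-22230 + 16574\right)\right) = \left(\left(-83 - 155\right) - 23937\right) \left(3648 + \left(-22230 + 16574\right)\right) = \left(-238 - 23937\right) \left(3648 - 5656\right) = \left(-24175\right) \left(-2008\right) = 48543400$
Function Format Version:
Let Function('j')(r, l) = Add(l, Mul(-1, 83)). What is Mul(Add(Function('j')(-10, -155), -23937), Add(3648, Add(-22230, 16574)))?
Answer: 48543400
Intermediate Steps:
Function('j')(r, l) = Add(-83, l) (Function('j')(r, l) = Add(l, -83) = Add(-83, l))
Mul(Add(Function('j')(-10, -155), -23937), Add(3648, Add(-22230, 16574))) = Mul(Add(Add(-83, -155), -23937), Add(3648, Add(-22230, 16574))) = Mul(Add(-238, -23937), Add(3648, -5656)) = Mul(-24175, -2008) = 48543400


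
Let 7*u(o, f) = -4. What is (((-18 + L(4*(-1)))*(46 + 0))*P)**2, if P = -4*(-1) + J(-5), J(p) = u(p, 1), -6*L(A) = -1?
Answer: 387617344/49 ≈ 7.9106e+6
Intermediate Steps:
L(A) = 1/6 (L(A) = -1/6*(-1) = 1/6)
u(o, f) = -4/7 (u(o, f) = (1/7)*(-4) = -4/7)
J(p) = -4/7
P = 24/7 (P = -4*(-1) - 4/7 = 4 - 4/7 = 24/7 ≈ 3.4286)
(((-18 + L(4*(-1)))*(46 + 0))*P)**2 = (((-18 + 1/6)*(46 + 0))*(24/7))**2 = (-107/6*46*(24/7))**2 = (-2461/3*24/7)**2 = (-19688/7)**2 = 387617344/49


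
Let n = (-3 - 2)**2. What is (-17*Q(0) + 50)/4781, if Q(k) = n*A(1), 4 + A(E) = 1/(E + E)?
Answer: 3075/9562 ≈ 0.32159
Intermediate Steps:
A(E) = -4 + 1/(2*E) (A(E) = -4 + 1/(E + E) = -4 + 1/(2*E))
n = 25 (n = (-5)**2 = 25)
Q(k) = -175/2 (Q(k) = 25*(-4 + (1/2)/1) = 25*(-4 + (1/2)*1) = 25*(-4 + 1/2) = 25*(-7/2) = -175/2)
(-17*Q(0) + 50)/4781 = (-17*(-175/2) + 50)/4781 = (2975/2 + 50)*(1/4781) = (3075/2)*(1/4781) = 3075/9562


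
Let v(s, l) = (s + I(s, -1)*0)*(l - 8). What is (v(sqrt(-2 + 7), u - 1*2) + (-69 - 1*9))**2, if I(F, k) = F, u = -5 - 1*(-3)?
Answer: 6804 + 1872*sqrt(5) ≈ 10990.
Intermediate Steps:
u = -2 (u = -5 + 3 = -2)
v(s, l) = s*(-8 + l) (v(s, l) = (s + s*0)*(l - 8) = (s + 0)*(-8 + l) = s*(-8 + l))
(v(sqrt(-2 + 7), u - 1*2) + (-69 - 1*9))**2 = (sqrt(-2 + 7)*(-8 + (-2 - 1*2)) + (-69 - 1*9))**2 = (sqrt(5)*(-8 + (-2 - 2)) + (-69 - 9))**2 = (sqrt(5)*(-8 - 4) - 78)**2 = (sqrt(5)*(-12) - 78)**2 = (-12*sqrt(5) - 78)**2 = (-78 - 12*sqrt(5))**2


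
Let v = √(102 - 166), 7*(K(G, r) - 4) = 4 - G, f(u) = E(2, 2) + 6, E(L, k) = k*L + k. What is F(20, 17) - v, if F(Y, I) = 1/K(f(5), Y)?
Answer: 7/20 - 8*I ≈ 0.35 - 8.0*I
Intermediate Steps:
E(L, k) = k + L*k (E(L, k) = L*k + k = k + L*k)
f(u) = 12 (f(u) = 2*(1 + 2) + 6 = 2*3 + 6 = 6 + 6 = 12)
K(G, r) = 32/7 - G/7 (K(G, r) = 4 + (4 - G)/7 = 4 + (4/7 - G/7) = 32/7 - G/7)
F(Y, I) = 7/20 (F(Y, I) = 1/(32/7 - ⅐*12) = 1/(32/7 - 12/7) = 1/(20/7) = 7/20)
v = 8*I (v = √(-64) = 8*I ≈ 8.0*I)
F(20, 17) - v = 7/20 - 8*I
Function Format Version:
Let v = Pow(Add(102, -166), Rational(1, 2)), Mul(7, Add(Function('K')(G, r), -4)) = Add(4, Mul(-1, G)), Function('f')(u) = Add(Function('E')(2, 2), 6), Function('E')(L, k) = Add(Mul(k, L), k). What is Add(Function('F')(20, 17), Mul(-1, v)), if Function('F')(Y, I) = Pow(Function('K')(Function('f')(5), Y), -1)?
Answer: Add(Rational(7, 20), Mul(-8, I)) ≈ Add(0.35000, Mul(-8.0000, I))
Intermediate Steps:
Function('E')(L, k) = Add(k, Mul(L, k)) (Function('E')(L, k) = Add(Mul(L, k), k) = Add(k, Mul(L, k)))
Function('f')(u) = 12 (Function('f')(u) = Add(Mul(2, Add(1, 2)), 6) = Add(Mul(2, 3), 6) = Add(6, 6) = 12)
Function('K')(G, r) = Add(Rational(32, 7), Mul(Rational(-1, 7), G)) (Function('K')(G, r) = Add(4, Mul(Rational(1, 7), Add(4, Mul(-1, G)))) = Add(4, Add(Rational(4, 7), Mul(Rational(-1, 7), G))) = Add(Rational(32, 7), Mul(Rational(-1, 7), G)))
Function('F')(Y, I) = Rational(7, 20) (Function('F')(Y, I) = Pow(Add(Rational(32, 7), Mul(Rational(-1, 7), 12)), -1) = Pow(Add(Rational(32, 7), Rational(-12, 7)), -1) = Pow(Rational(20, 7), -1) = Rational(7, 20))
v = Mul(8, I) (v = Pow(-64, Rational(1, 2)) = Mul(8, I) ≈ Mul(8.0000, I))
Add(Function('F')(20, 17), Mul(-1, v)) = Add(Rational(7, 20), Mul(-1, Mul(8, I))) = Add(Rational(7, 20), Mul(-8, I))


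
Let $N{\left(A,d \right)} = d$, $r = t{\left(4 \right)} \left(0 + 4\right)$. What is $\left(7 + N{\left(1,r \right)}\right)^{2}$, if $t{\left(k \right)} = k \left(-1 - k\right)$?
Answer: $5329$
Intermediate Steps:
$r = -80$ ($r = \left(-1\right) 4 \left(1 + 4\right) \left(0 + 4\right) = \left(-1\right) 4 \cdot 5 \cdot 4 = \left(-20\right) 4 = -80$)
$\left(7 + N{\left(1,r \right)}\right)^{2} = \left(7 - 80\right)^{2} = \left(-73\right)^{2} = 5329$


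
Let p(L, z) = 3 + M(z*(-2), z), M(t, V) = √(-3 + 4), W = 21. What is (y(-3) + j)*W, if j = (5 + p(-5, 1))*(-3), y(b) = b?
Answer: -630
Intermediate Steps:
M(t, V) = 1 (M(t, V) = √1 = 1)
p(L, z) = 4 (p(L, z) = 3 + 1 = 4)
j = -27 (j = (5 + 4)*(-3) = 9*(-3) = -27)
(y(-3) + j)*W = (-3 - 27)*21 = -30*21 = -630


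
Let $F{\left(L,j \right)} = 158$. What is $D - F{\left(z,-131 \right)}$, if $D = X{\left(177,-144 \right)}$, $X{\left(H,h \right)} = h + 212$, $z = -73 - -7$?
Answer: $-90$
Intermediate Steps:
$z = -66$ ($z = -73 + 7 = -66$)
$X{\left(H,h \right)} = 212 + h$
$D = 68$ ($D = 212 - 144 = 68$)
$D - F{\left(z,-131 \right)} = 68 - 158 = -90$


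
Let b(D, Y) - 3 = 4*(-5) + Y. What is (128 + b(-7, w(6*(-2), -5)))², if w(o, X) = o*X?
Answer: 29241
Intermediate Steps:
w(o, X) = X*o
b(D, Y) = -17 + Y (b(D, Y) = 3 + (4*(-5) + Y) = 3 + (-20 + Y) = -17 + Y)
(128 + b(-7, w(6*(-2), -5)))² = (128 + (-17 - 30*(-2)))² = (128 + (-17 - 5*(-12)))² = (128 + (-17 + 60))² = (128 + 43)² = 171² = 29241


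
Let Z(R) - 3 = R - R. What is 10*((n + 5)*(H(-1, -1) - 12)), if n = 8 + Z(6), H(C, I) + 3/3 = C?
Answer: -2240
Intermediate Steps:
H(C, I) = -1 + C
Z(R) = 3 (Z(R) = 3 + (R - R) = 3 + 0 = 3)
n = 11 (n = 8 + 3 = 11)
10*((n + 5)*(H(-1, -1) - 12)) = 10*((11 + 5)*((-1 - 1) - 12)) = 10*(16*(-2 - 12)) = 10*(16*(-14)) = 10*(-224) = -2240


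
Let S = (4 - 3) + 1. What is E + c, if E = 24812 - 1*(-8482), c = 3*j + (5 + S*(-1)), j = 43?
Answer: 33426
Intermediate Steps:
S = 2 (S = 1 + 1 = 2)
c = 132 (c = 3*43 + (5 + 2*(-1)) = 129 + (5 - 2) = 129 + 3 = 132)
E = 33294 (E = 24812 + 8482 = 33294)
E + c = 33294 + 132 = 33426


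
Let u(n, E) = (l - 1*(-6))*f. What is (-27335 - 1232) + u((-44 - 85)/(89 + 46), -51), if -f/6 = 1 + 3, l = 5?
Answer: -28831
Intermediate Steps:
f = -24 (f = -6*(1 + 3) = -6*4 = -24)
u(n, E) = -264 (u(n, E) = (5 - 1*(-6))*(-24) = (5 + 6)*(-24) = 11*(-24) = -264)
(-27335 - 1232) + u((-44 - 85)/(89 + 46), -51) = (-27335 - 1232) - 264 = -28567 - 264 = -28831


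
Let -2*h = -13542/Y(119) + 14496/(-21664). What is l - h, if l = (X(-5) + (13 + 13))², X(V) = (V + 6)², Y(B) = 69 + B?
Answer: 88157655/127276 ≈ 692.65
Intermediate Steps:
X(V) = (6 + V)²
l = 729 (l = ((6 - 5)² + (13 + 13))² = (1² + 26)² = (1 + 26)² = 27² = 729)
h = 4626549/127276 (h = -(-13542/(69 + 119) + 14496/(-21664))/2 = -(-13542/188 + 14496*(-1/21664))/2 = -(-13542*1/188 - 453/677)/2 = -(-6771/94 - 453/677)/2 = -½*(-4626549/63638) = 4626549/127276 ≈ 36.351)
l - h = 729 - 1*4626549/127276 = 729 - 4626549/127276 = 88157655/127276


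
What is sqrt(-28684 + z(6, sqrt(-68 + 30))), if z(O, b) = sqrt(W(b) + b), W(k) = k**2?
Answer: sqrt(-28684 + sqrt(-38 + I*sqrt(38))) ≈ 0.018 + 169.36*I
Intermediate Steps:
z(O, b) = sqrt(b + b**2) (z(O, b) = sqrt(b**2 + b) = sqrt(b + b**2))
sqrt(-28684 + z(6, sqrt(-68 + 30))) = sqrt(-28684 + sqrt(sqrt(-68 + 30)*(1 + sqrt(-68 + 30)))) = sqrt(-28684 + sqrt(sqrt(-38)*(1 + sqrt(-38)))) = sqrt(-28684 + sqrt((I*sqrt(38))*(1 + I*sqrt(38)))) = sqrt(-28684 + sqrt(I*sqrt(38)*(1 + I*sqrt(38)))) = sqrt(-28684 + 38**(1/4)*sqrt(I*(1 + I*sqrt(38))))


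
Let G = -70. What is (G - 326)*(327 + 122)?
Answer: -177804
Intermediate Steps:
(G - 326)*(327 + 122) = (-70 - 326)*(327 + 122) = -396*449 = -177804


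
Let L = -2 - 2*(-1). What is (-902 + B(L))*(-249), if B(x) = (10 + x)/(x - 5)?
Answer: 225096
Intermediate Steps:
L = 0 (L = -2 + 2 = 0)
B(x) = (10 + x)/(-5 + x)
(-902 + B(L))*(-249) = (-902 + (10 + 0)/(-5 + 0))*(-249) = (-902 + 10/(-5))*(-249) = (-902 - 1/5*10)*(-249) = (-902 - 2)*(-249) = -904*(-249) = 225096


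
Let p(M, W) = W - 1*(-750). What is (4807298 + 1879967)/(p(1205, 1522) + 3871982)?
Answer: 6687265/3874254 ≈ 1.7261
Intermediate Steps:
p(M, W) = 750 + W (p(M, W) = W + 750 = 750 + W)
(4807298 + 1879967)/(p(1205, 1522) + 3871982) = (4807298 + 1879967)/((750 + 1522) + 3871982) = 6687265/(2272 + 3871982) = 6687265/3874254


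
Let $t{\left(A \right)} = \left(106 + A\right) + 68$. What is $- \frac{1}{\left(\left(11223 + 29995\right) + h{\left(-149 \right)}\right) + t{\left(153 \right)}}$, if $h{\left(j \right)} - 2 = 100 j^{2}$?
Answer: $- \frac{1}{2261647} \approx -4.4216 \cdot 10^{-7}$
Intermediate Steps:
$t{\left(A \right)} = 174 + A$
$h{\left(j \right)} = 2 + 100 j^{2}$
$- \frac{1}{\left(\left(11223 + 29995\right) + h{\left(-149 \right)}\right) + t{\left(153 \right)}} = - \frac{1}{\left(\left(11223 + 29995\right) + \left(2 + 100 \left(-149\right)^{2}\right)\right) + \left(174 + 153\right)} = - \frac{1}{\left(41218 + \left(2 + 100 \cdot 22201\right)\right) + 327} = - \frac{1}{\left(41218 + \left(2 + 2220100\right)\right) + 327} = - \frac{1}{\left(41218 + 2220102\right) + 327} = - \frac{1}{2261320 + 327} = - \frac{1}{2261647}$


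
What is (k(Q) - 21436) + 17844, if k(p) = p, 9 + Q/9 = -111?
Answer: -4672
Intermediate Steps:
Q = -1080 (Q = -81 + 9*(-111) = -81 - 999 = -1080)
(k(Q) - 21436) + 17844 = (-1080 - 21436) + 17844 = -22516 + 17844 = -4672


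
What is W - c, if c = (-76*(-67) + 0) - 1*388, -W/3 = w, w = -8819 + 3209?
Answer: 12126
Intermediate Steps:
w = -5610
W = 16830 (W = -3*(-5610) = 16830)
c = 4704 (c = (5092 + 0) - 388 = 5092 - 388 = 4704)
W - c = 16830 - 1*4704 = 16830 - 4704 = 12126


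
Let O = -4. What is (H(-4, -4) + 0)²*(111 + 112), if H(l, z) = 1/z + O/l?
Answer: 2007/16 ≈ 125.44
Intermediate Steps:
H(l, z) = 1/z - 4/l
(H(-4, -4) + 0)²*(111 + 112) = ((1/(-4) - 4/(-4)) + 0)²*(111 + 112) = ((-¼ - 4*(-¼)) + 0)²*223 = ((-¼ + 1) + 0)²*223 = (¾ + 0)²*223 = (¾)²*223 = (9/16)*223 = 2007/16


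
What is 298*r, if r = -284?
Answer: -84632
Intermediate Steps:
298*r = 298*(-284) = -84632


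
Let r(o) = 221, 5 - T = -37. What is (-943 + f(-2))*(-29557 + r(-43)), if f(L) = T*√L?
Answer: 27663848 - 1232112*I*√2 ≈ 2.7664e+7 - 1.7425e+6*I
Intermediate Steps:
T = 42 (T = 5 - 1*(-37) = 5 + 37 = 42)
f(L) = 42*√L
(-943 + f(-2))*(-29557 + r(-43)) = (-943 + 42*√(-2))*(-29557 + 221) = (-943 + 42*(I*√2))*(-29336) = (-943 + 42*I*√2)*(-29336) = 27663848 - 1232112*I*√2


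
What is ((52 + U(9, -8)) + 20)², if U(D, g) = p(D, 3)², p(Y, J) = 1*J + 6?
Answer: 23409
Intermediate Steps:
p(Y, J) = 6 + J (p(Y, J) = J + 6 = 6 + J)
U(D, g) = 81 (U(D, g) = (6 + 3)² = 9² = 81)
((52 + U(9, -8)) + 20)² = ((52 + 81) + 20)² = (133 + 20)² = 153² = 23409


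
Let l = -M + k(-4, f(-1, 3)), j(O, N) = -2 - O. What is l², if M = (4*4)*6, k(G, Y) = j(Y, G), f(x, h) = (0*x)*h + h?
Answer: 10201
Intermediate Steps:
f(x, h) = h (f(x, h) = 0*h + h = 0 + h = h)
k(G, Y) = -2 - Y
M = 96 (M = 16*6 = 96)
l = -101 (l = -1*96 + (-2 - 1*3) = -96 + (-2 - 3) = -96 - 5 = -101)
l² = (-101)² = 10201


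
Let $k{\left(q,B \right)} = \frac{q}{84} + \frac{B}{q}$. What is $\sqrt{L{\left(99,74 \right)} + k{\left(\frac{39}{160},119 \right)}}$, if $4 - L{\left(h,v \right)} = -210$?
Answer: $\frac{\sqrt{334943118510}}{21840} \approx 26.499$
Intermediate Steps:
$k{\left(q,B \right)} = \frac{q}{84} + \frac{B}{q}$ ($k{\left(q,B \right)} = q \frac{1}{84} + \frac{B}{q} = \frac{q}{84} + \frac{B}{q}$)
$L{\left(h,v \right)} = 214$ ($L{\left(h,v \right)} = 4 - -210 = 4 + 210 = 214$)
$\sqrt{L{\left(99,74 \right)} + k{\left(\frac{39}{160},119 \right)}} = \sqrt{214 + \left(\frac{39 \cdot \frac{1}{160}}{84} + \frac{119}{39 \cdot \frac{1}{160}}\right)} = \sqrt{214 + \left(\frac{1}{84} \cdot \frac{39}{160} + \frac{119}{\frac{39}{160}}\right)} = \sqrt{214 + \left(\frac{13}{4480} + 119 \cdot \frac{160}{39}\right)} = \sqrt{214 + \left(\frac{13}{4480} + \frac{19040}{39}\right)} = \sqrt{214 + \frac{85299707}{174720}} = \sqrt{\frac{122689787}{174720}} = \frac{\sqrt{334943118510}}{21840}$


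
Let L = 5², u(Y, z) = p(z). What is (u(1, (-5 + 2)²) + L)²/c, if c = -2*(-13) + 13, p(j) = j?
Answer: 1156/39 ≈ 29.641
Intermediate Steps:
u(Y, z) = z
c = 39 (c = 26 + 13 = 39)
L = 25
(u(1, (-5 + 2)²) + L)²/c = ((-5 + 2)² + 25)²/39 = ((-3)² + 25)²*(1/39) = (9 + 25)²*(1/39) = 34²*(1/39) = 1156*(1/39) = 1156/39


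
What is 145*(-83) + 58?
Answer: -11977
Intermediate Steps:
145*(-83) + 58 = -12035 + 58 = -11977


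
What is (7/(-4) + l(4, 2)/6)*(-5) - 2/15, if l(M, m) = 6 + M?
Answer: 17/60 ≈ 0.28333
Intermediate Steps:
(7/(-4) + l(4, 2)/6)*(-5) - 2/15 = (7/(-4) + (6 + 4)/6)*(-5) - 2/15 = (7*(-¼) + 10*(⅙))*(-5) - 2*1/15 = (-7/4 + 5/3)*(-5) - 2/15 = -1/12*(-5) - 2/15 = 5/12 - 2/15 = 17/60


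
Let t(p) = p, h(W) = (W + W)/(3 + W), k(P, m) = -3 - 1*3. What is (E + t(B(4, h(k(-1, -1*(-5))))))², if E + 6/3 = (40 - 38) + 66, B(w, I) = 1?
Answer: 4489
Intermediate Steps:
k(P, m) = -6 (k(P, m) = -3 - 3 = -6)
h(W) = 2*W/(3 + W) (h(W) = (2*W)/(3 + W) = 2*W/(3 + W))
E = 66 (E = -2 + ((40 - 38) + 66) = -2 + (2 + 66) = -2 + 68 = 66)
(E + t(B(4, h(k(-1, -1*(-5))))))² = (66 + 1)² = 67² = 4489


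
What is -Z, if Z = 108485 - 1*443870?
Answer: 335385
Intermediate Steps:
Z = -335385 (Z = 108485 - 443870 = -335385)
-Z = -1*(-335385) = 335385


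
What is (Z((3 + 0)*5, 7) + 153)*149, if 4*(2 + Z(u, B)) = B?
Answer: 91039/4 ≈ 22760.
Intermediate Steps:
Z(u, B) = -2 + B/4
(Z((3 + 0)*5, 7) + 153)*149 = ((-2 + (¼)*7) + 153)*149 = ((-2 + 7/4) + 153)*149 = (-¼ + 153)*149 = (611/4)*149 = 91039/4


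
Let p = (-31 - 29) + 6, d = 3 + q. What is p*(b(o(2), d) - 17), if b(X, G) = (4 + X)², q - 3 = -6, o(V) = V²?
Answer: -2538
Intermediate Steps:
q = -3 (q = 3 - 6 = -3)
d = 0 (d = 3 - 3 = 0)
p = -54 (p = -60 + 6 = -54)
p*(b(o(2), d) - 17) = -54*((4 + 2²)² - 17) = -54*((4 + 4)² - 17) = -54*(8² - 17) = -54*(64 - 17) = -54*47 = -2538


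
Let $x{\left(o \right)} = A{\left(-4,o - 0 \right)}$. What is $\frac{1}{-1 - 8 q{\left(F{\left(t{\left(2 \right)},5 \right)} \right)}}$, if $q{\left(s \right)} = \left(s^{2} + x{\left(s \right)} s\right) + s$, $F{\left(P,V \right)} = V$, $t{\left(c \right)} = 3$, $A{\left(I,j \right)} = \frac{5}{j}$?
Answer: $- \frac{1}{281} \approx -0.0035587$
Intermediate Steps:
$x{\left(o \right)} = \frac{5}{o}$ ($x{\left(o \right)} = \frac{5}{o - 0} = \frac{5}{o + 0} = \frac{5}{o}$)
$q{\left(s \right)} = 5 + s + s^{2}$ ($q{\left(s \right)} = \left(s^{2} + \frac{5}{s} s\right) + s = \left(s^{2} + 5\right) + s = \left(5 + s^{2}\right) + s = 5 + s + s^{2}$)
$\frac{1}{-1 - 8 q{\left(F{\left(t{\left(2 \right)},5 \right)} \right)}} = \frac{1}{-1 - 8 \left(5 + 5 \left(1 + 5\right)\right)} = \frac{1}{-1 - 8 \left(5 + 5 \cdot 6\right)} = \frac{1}{-1 - 8 \left(5 + 30\right)} = \frac{1}{-1 - 280} = \frac{1}{-281} = - \frac{1}{281}$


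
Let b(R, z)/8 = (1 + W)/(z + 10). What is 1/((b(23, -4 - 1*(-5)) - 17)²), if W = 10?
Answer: 1/81 ≈ 0.012346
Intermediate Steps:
b(R, z) = 88/(10 + z) (b(R, z) = 8*((1 + 10)/(z + 10)) = 8*(11/(10 + z)) = 88/(10 + z))
1/((b(23, -4 - 1*(-5)) - 17)²) = 1/((88/(10 + (-4 - 1*(-5))) - 17)²) = 1/((88/(10 + (-4 + 5)) - 17)²) = 1/((88/(10 + 1) - 17)²) = 1/((88/11 - 17)²) = 1/((88*(1/11) - 17)²) = 1/((8 - 17)²) = 1/((-9)²) = 1/81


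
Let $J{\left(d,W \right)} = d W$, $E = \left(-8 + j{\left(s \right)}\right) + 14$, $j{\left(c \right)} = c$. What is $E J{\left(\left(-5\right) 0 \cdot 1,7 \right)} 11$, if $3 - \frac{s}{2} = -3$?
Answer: $0$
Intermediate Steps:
$s = 12$ ($s = 6 - -6 = 6 + 6 = 12$)
$E = 18$ ($E = \left(-8 + 12\right) + 14 = 4 + 14 = 18$)
$J{\left(d,W \right)} = W d$
$E J{\left(\left(-5\right) 0 \cdot 1,7 \right)} 11 = 18 \cdot 7 \left(-5\right) 0 \cdot 1 \cdot 11 = 18 \cdot 7 \cdot 0 \cdot 1 \cdot 11 = 18 \cdot 7 \cdot 0 \cdot 11 = 18 \cdot 0 \cdot 11 = 0 \cdot 11 = 0$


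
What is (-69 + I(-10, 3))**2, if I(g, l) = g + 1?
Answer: 6084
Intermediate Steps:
I(g, l) = 1 + g
(-69 + I(-10, 3))**2 = (-69 + (1 - 10))**2 = (-69 - 9)**2 = (-78)**2 = 6084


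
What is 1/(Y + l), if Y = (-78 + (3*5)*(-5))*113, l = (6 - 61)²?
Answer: -1/14264 ≈ -7.0107e-5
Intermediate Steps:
l = 3025 (l = (-55)² = 3025)
Y = -17289 (Y = (-78 + 15*(-5))*113 = (-78 - 75)*113 = -153*113 = -17289)
1/(Y + l) = 1/(-17289 + 3025) = 1/(-14264) = -1/14264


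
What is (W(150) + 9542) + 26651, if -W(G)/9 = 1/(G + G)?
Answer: 3619297/100 ≈ 36193.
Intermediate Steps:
W(G) = -9/(2*G) (W(G) = -9/(G + G) = -9*1/(2*G) = -9/(2*G))
(W(150) + 9542) + 26651 = (-9/2/150 + 9542) + 26651 = (-9/2*1/150 + 9542) + 26651 = (-3/100 + 9542) + 26651 = 954197/100 + 26651 = 3619297/100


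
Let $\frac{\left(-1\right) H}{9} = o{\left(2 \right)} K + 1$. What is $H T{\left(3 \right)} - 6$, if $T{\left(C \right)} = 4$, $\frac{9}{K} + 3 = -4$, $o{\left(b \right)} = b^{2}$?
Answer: $\frac{1002}{7} \approx 143.14$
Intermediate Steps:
$K = - \frac{9}{7}$ ($K = \frac{9}{-3 - 4} = \frac{9}{-7} = 9 \left(- \frac{1}{7}\right) = - \frac{9}{7} \approx -1.2857$)
$H = \frac{261}{7}$ ($H = - 9 \left(2^{2} \left(- \frac{9}{7}\right) + 1\right) = - 9 \left(4 \left(- \frac{9}{7}\right) + 1\right) = - 9 \left(- \frac{36}{7} + 1\right) = \left(-9\right) \left(- \frac{29}{7}\right) = \frac{261}{7} \approx 37.286$)
$H T{\left(3 \right)} - 6 = \frac{261}{7} \cdot 4 - 6 = \frac{1044}{7} - 6 = \frac{1002}{7}$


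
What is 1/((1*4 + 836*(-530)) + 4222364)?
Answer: 1/3779288 ≈ 2.6460e-7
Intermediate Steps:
1/((1*4 + 836*(-530)) + 4222364) = 1/((4 - 443080) + 4222364) = 1/(-443076 + 4222364) = 1/3779288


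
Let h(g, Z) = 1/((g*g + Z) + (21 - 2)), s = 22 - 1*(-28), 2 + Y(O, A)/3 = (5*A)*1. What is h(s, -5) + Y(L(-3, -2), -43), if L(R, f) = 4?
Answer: -1636613/2514 ≈ -651.00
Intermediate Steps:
Y(O, A) = -6 + 15*A (Y(O, A) = -6 + 3*((5*A)*1) = -6 + 3*(5*A) = -6 + 15*A)
s = 50 (s = 22 + 28 = 50)
h(g, Z) = 1/(19 + Z + g²) (h(g, Z) = 1/((g² + Z) + 19) = 1/((Z + g²) + 19) = 1/(19 + Z + g²))
h(s, -5) + Y(L(-3, -2), -43) = 1/(19 - 5 + 50²) + (-6 + 15*(-43)) = 1/(19 - 5 + 2500) + (-6 - 645) = 1/2514 - 651 = -1636613/2514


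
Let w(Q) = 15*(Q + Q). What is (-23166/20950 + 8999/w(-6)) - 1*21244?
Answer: -8030382293/377100 ≈ -21295.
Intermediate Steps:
w(Q) = 30*Q (w(Q) = 15*(2*Q) = 30*Q)
(-23166/20950 + 8999/w(-6)) - 1*21244 = (-23166/20950 + 8999/((30*(-6)))) - 1*21244 = (-23166*1/20950 + 8999/(-180)) - 21244 = (-11583/10475 + 8999*(-1/180)) - 21244 = (-11583/10475 - 8999/180) - 21244 = -19269893/377100 - 21244 = -8030382293/377100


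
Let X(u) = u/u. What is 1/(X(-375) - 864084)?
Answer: -1/864083 ≈ -1.1573e-6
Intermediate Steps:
X(u) = 1
1/(X(-375) - 864084) = 1/(1 - 864084) = 1/(-864083) = -1/864083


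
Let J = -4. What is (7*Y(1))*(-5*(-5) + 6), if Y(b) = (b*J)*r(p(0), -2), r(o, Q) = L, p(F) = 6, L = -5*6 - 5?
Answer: 30380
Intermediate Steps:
L = -35 (L = -30 - 5 = -35)
r(o, Q) = -35
Y(b) = 140*b (Y(b) = (b*(-4))*(-35) = -4*b*(-35) = 140*b)
(7*Y(1))*(-5*(-5) + 6) = (7*(140*1))*(-5*(-5) + 6) = (7*140)*(25 + 6) = 980*31 = 30380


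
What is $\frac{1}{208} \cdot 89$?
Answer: $\frac{89}{208} \approx 0.42788$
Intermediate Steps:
$\frac{1}{208} \cdot 89 = \frac{89}{208}$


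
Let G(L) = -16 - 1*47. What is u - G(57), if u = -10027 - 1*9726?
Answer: -19690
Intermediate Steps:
G(L) = -63 (G(L) = -16 - 47 = -63)
u = -19753 (u = -10027 - 9726 = -19753)
u - G(57) = -19753 - 1*(-63) = -19753 + 63 = -19690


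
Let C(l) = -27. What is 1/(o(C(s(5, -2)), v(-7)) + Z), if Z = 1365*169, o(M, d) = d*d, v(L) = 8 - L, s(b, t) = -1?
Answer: 1/230910 ≈ 4.3307e-6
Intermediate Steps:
o(M, d) = d**2
Z = 230685
1/(o(C(s(5, -2)), v(-7)) + Z) = 1/((8 - 1*(-7))**2 + 230685) = 1/((8 + 7)**2 + 230685) = 1/(15**2 + 230685) = 1/(225 + 230685) = 1/230910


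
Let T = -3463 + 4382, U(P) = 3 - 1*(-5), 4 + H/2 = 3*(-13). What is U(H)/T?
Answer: 8/919 ≈ 0.0087051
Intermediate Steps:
H = -86 (H = -8 + 2*(3*(-13)) = -8 + 2*(-39) = -8 - 78 = -86)
U(P) = 8 (U(P) = 3 + 5 = 8)
T = 919
U(H)/T = 8/919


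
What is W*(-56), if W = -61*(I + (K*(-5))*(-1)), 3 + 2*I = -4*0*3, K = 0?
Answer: -5124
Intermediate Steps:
I = -3/2 (I = -3/2 + (-4*0*3)/2 = -3/2 + (0*3)/2 = -3/2 + (1/2)*0 = -3/2 + 0 = -3/2 ≈ -1.5000)
W = 183/2 (W = -61*(-3/2 + (0*(-5))*(-1)) = -61*(-3/2 + 0*(-1)) = -61*(-3/2 + 0) = -61*(-3/2) = 183/2 ≈ 91.500)
W*(-56) = (183/2)*(-56) = -5124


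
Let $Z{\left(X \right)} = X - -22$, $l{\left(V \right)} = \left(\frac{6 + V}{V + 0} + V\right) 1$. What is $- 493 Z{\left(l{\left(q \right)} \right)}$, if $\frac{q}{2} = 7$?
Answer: $- \frac{129166}{7} \approx -18452.0$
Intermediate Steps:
$q = 14$ ($q = 2 \cdot 7 = 14$)
$l{\left(V \right)} = V + \frac{6 + V}{V}$ ($l{\left(V \right)} = \left(\frac{6 + V}{V} + V\right) 1 = \left(V + \frac{6 + V}{V}\right) 1 = V + \frac{6 + V}{V}$)
$Z{\left(X \right)} = 22 + X$ ($Z{\left(X \right)} = X + 22 = 22 + X$)
$- 493 Z{\left(l{\left(q \right)} \right)} = - 493 \left(22 + \left(1 + 14 + \frac{6}{14}\right)\right) = - 493 \left(22 + \left(1 + 14 + 6 \cdot \frac{1}{14}\right)\right) = - 493 \left(22 + \left(1 + 14 + \frac{3}{7}\right)\right) = - 493 \left(22 + \frac{108}{7}\right) = \left(-493\right) \frac{262}{7} = - \frac{129166}{7}$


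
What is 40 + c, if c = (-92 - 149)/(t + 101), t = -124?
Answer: 1161/23 ≈ 50.478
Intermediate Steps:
c = 241/23 (c = (-92 - 149)/(-124 + 101) = -241/(-23) = -241*(-1/23) = 241/23 ≈ 10.478)
40 + c = 40 + 241/23 = 1161/23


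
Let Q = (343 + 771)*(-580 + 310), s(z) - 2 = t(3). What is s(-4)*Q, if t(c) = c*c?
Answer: -3308580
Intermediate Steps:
t(c) = c²
s(z) = 11 (s(z) = 2 + 3² = 2 + 9 = 11)
Q = -300780 (Q = 1114*(-270) = -300780)
s(-4)*Q = 11*(-300780) = -3308580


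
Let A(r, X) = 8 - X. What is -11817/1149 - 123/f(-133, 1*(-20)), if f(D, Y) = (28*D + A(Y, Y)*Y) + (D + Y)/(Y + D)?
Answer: -16823628/1640389 ≈ -10.256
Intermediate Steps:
f(D, Y) = 1 + 28*D + Y*(8 - Y) (f(D, Y) = (28*D + (8 - Y)*Y) + (D + Y)/(Y + D) = (28*D + Y*(8 - Y)) + (D + Y)/(D + Y) = (28*D + Y*(8 - Y)) + 1 = 1 + 28*D + Y*(8 - Y))
-11817/1149 - 123/f(-133, 1*(-20)) = -11817/1149 - 123/(1 + 28*(-133) - 1*(-20)*(-8 + 1*(-20))) = -11817*1/1149 - 123/(1 - 3724 - 1*(-20)*(-8 - 20)) = -3939/383 - 123/(1 - 3724 - 1*(-20)*(-28)) = -3939/383 - 123/(1 - 3724 - 560) = -3939/383 - 123/(-4283) = -3939/383 - 123*(-1/4283) = -3939/383 + 123/4283 = -16823628/1640389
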